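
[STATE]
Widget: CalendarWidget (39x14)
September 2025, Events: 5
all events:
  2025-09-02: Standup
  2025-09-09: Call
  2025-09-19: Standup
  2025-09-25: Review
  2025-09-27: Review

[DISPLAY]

             September 2025            
Mo Tu We Th Fr Sa Su                   
 1  2*  3  4  5  6  7                  
 8  9* 10 11 12 13 14                  
15 16 17 18 19* 20 21                  
22 23 24 25* 26 27* 28                 
29 30                                  
                                       
                                       
                                       
                                       
                                       
                                       
                                       


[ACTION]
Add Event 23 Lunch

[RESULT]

             September 2025            
Mo Tu We Th Fr Sa Su                   
 1  2*  3  4  5  6  7                  
 8  9* 10 11 12 13 14                  
15 16 17 18 19* 20 21                  
22 23* 24 25* 26 27* 28                
29 30                                  
                                       
                                       
                                       
                                       
                                       
                                       
                                       


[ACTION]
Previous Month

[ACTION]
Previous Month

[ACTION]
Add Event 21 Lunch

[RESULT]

               July 2025               
Mo Tu We Th Fr Sa Su                   
    1  2  3  4  5  6                   
 7  8  9 10 11 12 13                   
14 15 16 17 18 19 20                   
21* 22 23 24 25 26 27                  
28 29 30 31                            
                                       
                                       
                                       
                                       
                                       
                                       
                                       


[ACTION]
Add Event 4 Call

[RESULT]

               July 2025               
Mo Tu We Th Fr Sa Su                   
    1  2  3  4*  5  6                  
 7  8  9 10 11 12 13                   
14 15 16 17 18 19 20                   
21* 22 23 24 25 26 27                  
28 29 30 31                            
                                       
                                       
                                       
                                       
                                       
                                       
                                       


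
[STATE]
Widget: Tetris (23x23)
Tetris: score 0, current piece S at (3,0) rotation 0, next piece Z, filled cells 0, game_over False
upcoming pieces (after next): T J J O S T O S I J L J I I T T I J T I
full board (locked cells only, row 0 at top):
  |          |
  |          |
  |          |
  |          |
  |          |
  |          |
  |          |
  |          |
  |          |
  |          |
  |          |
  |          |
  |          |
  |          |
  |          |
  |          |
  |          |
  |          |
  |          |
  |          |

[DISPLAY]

    ░░    │Next:       
   ░░     │▓▓          
          │ ▓▓         
          │            
          │            
          │            
          │Score:      
          │0           
          │            
          │            
          │            
          │            
          │            
          │            
          │            
          │            
          │            
          │            
          │            
          │            
          │            
          │            
          │            


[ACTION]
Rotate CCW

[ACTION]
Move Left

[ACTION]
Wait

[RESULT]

          │Next:       
  ░       │▓▓          
  ░░      │ ▓▓         
   ░      │            
          │            
          │            
          │Score:      
          │0           
          │            
          │            
          │            
          │            
          │            
          │            
          │            
          │            
          │            
          │            
          │            
          │            
          │            
          │            
          │            


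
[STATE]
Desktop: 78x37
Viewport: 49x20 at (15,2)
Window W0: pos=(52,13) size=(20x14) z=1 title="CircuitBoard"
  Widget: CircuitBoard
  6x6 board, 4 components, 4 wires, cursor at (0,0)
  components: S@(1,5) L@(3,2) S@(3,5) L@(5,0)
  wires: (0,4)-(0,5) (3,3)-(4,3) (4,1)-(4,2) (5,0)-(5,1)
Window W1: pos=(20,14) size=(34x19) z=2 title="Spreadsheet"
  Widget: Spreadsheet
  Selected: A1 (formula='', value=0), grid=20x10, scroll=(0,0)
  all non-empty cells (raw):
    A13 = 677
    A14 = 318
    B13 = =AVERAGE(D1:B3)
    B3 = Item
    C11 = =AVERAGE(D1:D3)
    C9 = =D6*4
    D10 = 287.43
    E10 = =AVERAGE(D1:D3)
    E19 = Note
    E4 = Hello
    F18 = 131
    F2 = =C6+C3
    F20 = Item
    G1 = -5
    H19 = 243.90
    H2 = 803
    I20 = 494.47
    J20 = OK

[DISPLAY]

                                                 
                                                 
                                                 
                                                 
                                                 
                                                 
                                                 
                                                 
                                                 
                                                 
                                                 
                                     ┏━━━━━━━━━━━
     ┏━━━━━━━━━━━━━━━━━━━━━━━━━━━━━━━━┓CircuitBoa
     ┃ Spreadsheet                    ┃──────────
     ┠────────────────────────────────┨  0 1 2 3 
     ┃A1:                             ┃  [.]     
     ┃       A       B       C       D┃          
     ┃--------------------------------┃          
     ┃  1      [0]       0       0    ┃          
     ┃  2        0       0       0    ┃          


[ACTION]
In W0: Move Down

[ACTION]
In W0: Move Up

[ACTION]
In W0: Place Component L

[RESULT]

                                                 
                                                 
                                                 
                                                 
                                                 
                                                 
                                                 
                                                 
                                                 
                                                 
                                                 
                                     ┏━━━━━━━━━━━
     ┏━━━━━━━━━━━━━━━━━━━━━━━━━━━━━━━━┓CircuitBoa
     ┃ Spreadsheet                    ┃──────────
     ┠────────────────────────────────┨  0 1 2 3 
     ┃A1:                             ┃  [L]     
     ┃       A       B       C       D┃          
     ┃--------------------------------┃          
     ┃  1      [0]       0       0    ┃          
     ┃  2        0       0       0    ┃          


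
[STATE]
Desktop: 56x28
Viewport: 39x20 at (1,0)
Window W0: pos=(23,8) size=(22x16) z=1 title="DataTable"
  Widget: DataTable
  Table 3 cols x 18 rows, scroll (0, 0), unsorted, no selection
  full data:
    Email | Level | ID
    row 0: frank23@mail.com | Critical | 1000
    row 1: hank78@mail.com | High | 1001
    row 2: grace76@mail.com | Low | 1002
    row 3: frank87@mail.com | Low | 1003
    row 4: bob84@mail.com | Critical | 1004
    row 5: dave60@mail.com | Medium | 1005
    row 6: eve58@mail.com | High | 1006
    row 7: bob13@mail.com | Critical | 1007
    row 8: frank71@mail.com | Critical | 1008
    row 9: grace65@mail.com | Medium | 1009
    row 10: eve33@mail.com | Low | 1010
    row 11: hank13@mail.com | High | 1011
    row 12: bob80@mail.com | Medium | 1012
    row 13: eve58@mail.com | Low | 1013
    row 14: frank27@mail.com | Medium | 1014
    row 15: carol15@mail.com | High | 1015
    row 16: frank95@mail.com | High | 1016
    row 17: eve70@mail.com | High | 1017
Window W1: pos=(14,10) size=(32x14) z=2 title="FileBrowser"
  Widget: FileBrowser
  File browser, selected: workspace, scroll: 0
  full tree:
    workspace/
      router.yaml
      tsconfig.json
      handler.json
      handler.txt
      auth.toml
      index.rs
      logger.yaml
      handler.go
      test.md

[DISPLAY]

                                       
                                       
                                       
                                       
                                       
                                       
                                       
                                       
                      ┏━━━━━━━━━━━━━━━━
                      ┃ DataTable      
             ┏━━━━━━━━━━━━━━━━━━━━━━━━━
             ┃ FileBrowser             
             ┠─────────────────────────
             ┃> [-] workspace/         
             ┃    router.yaml          
             ┃    tsconfig.json        
             ┃    handler.json         
             ┃    handler.txt          
             ┃    auth.toml            
             ┃    index.rs             


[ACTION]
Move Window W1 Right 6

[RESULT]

                                       
                                       
                                       
                                       
                                       
                                       
                                       
                                       
                      ┏━━━━━━━━━━━━━━━━
                      ┃ DataTable      
                   ┏━━━━━━━━━━━━━━━━━━━
                   ┃ FileBrowser       
                   ┠───────────────────
                   ┃> [-] workspace/   
                   ┃    router.yaml    
                   ┃    tsconfig.json  
                   ┃    handler.json   
                   ┃    handler.txt    
                   ┃    auth.toml      
                   ┃    index.rs       


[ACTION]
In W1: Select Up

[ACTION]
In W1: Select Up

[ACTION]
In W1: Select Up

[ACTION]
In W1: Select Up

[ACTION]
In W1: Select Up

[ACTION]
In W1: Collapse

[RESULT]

                                       
                                       
                                       
                                       
                                       
                                       
                                       
                                       
                      ┏━━━━━━━━━━━━━━━━
                      ┃ DataTable      
                   ┏━━━━━━━━━━━━━━━━━━━
                   ┃ FileBrowser       
                   ┠───────────────────
                   ┃> [+] workspace/   
                   ┃                   
                   ┃                   
                   ┃                   
                   ┃                   
                   ┃                   
                   ┃                   


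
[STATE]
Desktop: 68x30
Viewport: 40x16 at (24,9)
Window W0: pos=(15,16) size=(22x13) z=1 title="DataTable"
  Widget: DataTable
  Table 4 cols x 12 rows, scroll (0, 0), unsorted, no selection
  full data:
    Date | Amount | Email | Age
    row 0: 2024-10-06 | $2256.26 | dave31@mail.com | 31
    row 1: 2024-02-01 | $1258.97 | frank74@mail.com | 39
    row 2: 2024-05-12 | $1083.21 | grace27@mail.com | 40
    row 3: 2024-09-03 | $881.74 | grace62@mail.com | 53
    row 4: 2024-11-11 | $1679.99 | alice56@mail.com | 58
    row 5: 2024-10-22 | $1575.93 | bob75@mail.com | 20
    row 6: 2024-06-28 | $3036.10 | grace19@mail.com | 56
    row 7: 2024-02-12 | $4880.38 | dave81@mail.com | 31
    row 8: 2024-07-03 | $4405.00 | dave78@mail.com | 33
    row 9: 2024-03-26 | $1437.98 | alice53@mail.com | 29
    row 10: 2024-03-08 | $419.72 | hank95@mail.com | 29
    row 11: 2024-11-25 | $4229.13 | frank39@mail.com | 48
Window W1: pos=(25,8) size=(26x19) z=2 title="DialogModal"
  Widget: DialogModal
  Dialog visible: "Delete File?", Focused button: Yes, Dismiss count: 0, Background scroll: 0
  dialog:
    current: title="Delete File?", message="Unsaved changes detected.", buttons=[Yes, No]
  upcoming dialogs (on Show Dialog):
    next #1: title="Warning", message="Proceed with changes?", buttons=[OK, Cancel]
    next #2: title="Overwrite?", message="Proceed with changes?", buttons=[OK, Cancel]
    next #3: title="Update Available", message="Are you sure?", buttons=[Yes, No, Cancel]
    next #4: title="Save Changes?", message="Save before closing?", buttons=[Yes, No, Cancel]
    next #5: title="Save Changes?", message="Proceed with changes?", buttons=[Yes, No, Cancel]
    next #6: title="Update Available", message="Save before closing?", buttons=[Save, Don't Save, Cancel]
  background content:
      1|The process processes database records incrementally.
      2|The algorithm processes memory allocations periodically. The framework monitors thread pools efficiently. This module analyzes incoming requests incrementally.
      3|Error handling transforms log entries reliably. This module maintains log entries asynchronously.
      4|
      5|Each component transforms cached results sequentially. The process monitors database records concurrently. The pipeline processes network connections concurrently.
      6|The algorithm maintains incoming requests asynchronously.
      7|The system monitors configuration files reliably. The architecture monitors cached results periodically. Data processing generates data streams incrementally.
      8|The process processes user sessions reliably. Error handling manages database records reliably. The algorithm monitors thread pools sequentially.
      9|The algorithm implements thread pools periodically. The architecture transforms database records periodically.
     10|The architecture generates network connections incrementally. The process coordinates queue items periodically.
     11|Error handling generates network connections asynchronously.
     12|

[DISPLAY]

 ┃ DialogModal            ┃             
 ┠────────────────────────┨             
 ┃The process processes da┃             
 ┃The algorithm processes ┃             
 ┃Error handling transform┃             
 ┃                        ┃             
 ┃Each component transform┃             
━┃Th┌──────────────────┐s ┃             
l┃Th│   Delete File?   │nf┃             
─┃Th│Unsaved changes de│us┃             
 ┃Th│    [Yes]  No     │ts┃             
─┃Th└──────────────────┘at┃             
0┃Error handling generates┃             
0┃                        ┃             
1┃                        ┃             
0┃                        ┃             


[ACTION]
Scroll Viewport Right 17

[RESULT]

ialogModal            ┃                 
──────────────────────┨                 
e process processes da┃                 
e algorithm processes ┃                 
ror handling transform┃                 
                      ┃                 
ch component transform┃                 
┌──────────────────┐s ┃                 
│   Delete File?   │nf┃                 
│Unsaved changes de│us┃                 
│    [Yes]  No     │ts┃                 
└──────────────────┘at┃                 
ror handling generates┃                 
                      ┃                 
                      ┃                 
                      ┃                 


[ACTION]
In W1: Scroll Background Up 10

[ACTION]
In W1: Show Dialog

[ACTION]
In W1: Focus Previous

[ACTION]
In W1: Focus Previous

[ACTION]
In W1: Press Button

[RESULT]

ialogModal            ┃                 
──────────────────────┨                 
e process processes da┃                 
e algorithm processes ┃                 
ror handling transform┃                 
                      ┃                 
ch component transform┃                 
e algorithm maintains ┃                 
e system monitors conf┃                 
e process processes us┃                 
e algorithm implements┃                 
e architecture generat┃                 
ror handling generates┃                 
                      ┃                 
                      ┃                 
                      ┃                 


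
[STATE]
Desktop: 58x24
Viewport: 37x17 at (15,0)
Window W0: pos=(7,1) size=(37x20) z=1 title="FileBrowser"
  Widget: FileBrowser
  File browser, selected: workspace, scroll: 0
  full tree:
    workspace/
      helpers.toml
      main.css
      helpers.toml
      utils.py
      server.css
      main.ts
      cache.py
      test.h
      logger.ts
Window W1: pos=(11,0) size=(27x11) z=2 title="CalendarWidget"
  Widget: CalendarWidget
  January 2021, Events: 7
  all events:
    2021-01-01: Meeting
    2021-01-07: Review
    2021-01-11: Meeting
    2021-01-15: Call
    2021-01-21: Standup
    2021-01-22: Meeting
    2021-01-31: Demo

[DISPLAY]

━━━━━━━━━━━━━━━━━━━━━━┓              
lendarWidget          ┃━━━━━┓        
──────────────────────┨     ┃        
    January 2021      ┃─────┨        
Tu We Th Fr Sa Su     ┃     ┃        
          1*  2  3    ┃     ┃        
 5  6  7*  8  9 10    ┃     ┃        
 12 13 14 15* 16 17   ┃     ┃        
19 20 21* 22* 23 24   ┃     ┃        
26 27 28 29 30 31*    ┃     ┃        
━━━━━━━━━━━━━━━━━━━━━━┛     ┃        
he.py                       ┃        
t.h                         ┃        
ger.ts                      ┃        
                            ┃        
                            ┃        
                            ┃        


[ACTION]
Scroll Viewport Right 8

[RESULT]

━━━━━━━━━━━━━━━━┓                    
Widget          ┃━━━━━┓              
────────────────┨     ┃              
nuary 2021      ┃─────┨              
Th Fr Sa Su     ┃     ┃              
    1*  2  3    ┃     ┃              
 7*  8  9 10    ┃     ┃              
 14 15* 16 17   ┃     ┃              
21* 22* 23 24   ┃     ┃              
28 29 30 31*    ┃     ┃              
━━━━━━━━━━━━━━━━┛     ┃              
                      ┃              
                      ┃              
                      ┃              
                      ┃              
                      ┃              
                      ┃              


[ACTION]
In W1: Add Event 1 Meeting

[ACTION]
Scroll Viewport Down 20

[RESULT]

 14 15* 16 17   ┃     ┃              
21* 22* 23 24   ┃     ┃              
28 29 30 31*    ┃     ┃              
━━━━━━━━━━━━━━━━┛     ┃              
                      ┃              
                      ┃              
                      ┃              
                      ┃              
                      ┃              
                      ┃              
                      ┃              
                      ┃              
                      ┃              
━━━━━━━━━━━━━━━━━━━━━━┛              
                                     
                                     
                                     


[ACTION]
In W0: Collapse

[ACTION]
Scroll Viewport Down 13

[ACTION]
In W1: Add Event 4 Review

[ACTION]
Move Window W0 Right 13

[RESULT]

 14 15* 16 17   ┃                  ┃ 
21* 22* 23 24   ┃                  ┃ 
28 29 30 31*    ┃                  ┃ 
━━━━━━━━━━━━━━━━┛                  ┃ 
                                   ┃ 
                                   ┃ 
                                   ┃ 
                                   ┃ 
                                   ┃ 
                                   ┃ 
                                   ┃ 
                                   ┃ 
                                   ┃ 
━━━━━━━━━━━━━━━━━━━━━━━━━━━━━━━━━━━┛ 
                                     
                                     
                                     


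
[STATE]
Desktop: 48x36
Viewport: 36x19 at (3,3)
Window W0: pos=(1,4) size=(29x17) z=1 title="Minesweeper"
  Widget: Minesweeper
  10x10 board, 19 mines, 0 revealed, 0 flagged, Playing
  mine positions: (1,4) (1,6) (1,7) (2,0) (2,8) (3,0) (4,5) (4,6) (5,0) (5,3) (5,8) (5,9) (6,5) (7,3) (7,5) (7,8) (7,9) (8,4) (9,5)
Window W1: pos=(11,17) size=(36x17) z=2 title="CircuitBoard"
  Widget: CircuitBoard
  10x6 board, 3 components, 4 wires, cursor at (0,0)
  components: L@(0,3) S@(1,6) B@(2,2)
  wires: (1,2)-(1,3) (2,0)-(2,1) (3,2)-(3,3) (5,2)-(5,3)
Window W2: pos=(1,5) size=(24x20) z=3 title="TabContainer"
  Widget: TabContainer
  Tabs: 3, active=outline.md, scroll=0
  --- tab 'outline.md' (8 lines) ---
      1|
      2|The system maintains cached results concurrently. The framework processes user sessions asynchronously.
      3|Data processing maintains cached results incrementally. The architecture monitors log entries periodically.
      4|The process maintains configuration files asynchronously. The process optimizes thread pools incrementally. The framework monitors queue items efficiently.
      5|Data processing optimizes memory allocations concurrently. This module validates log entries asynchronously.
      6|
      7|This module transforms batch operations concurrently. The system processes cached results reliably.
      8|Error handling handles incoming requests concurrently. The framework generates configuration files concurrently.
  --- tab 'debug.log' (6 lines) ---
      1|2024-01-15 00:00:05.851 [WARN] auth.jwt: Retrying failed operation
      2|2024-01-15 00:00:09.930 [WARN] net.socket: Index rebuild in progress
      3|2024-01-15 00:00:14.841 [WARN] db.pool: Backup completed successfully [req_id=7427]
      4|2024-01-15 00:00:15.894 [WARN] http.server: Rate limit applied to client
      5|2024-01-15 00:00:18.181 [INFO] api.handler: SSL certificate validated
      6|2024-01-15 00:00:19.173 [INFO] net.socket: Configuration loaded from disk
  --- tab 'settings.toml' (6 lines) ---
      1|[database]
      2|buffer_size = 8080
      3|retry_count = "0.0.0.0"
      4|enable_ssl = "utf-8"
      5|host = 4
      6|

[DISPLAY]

                                    
━━━━━━━━━━━━━━━━━━━━━━━━━━┓         
━━━━━━━━━━━━━━━━━━━━━┓    ┃         
TabContainer         ┃────┨         
─────────────────────┨    ┃         
outline.md]│ debug.lo┃    ┃         
─────────────────────┃    ┃         
                     ┃    ┃         
he system maintains c┃    ┃         
ata processing mainta┃    ┃         
he process maintains ┃    ┃         
ata processing optimi┃    ┃         
                     ┃    ┃         
his module transforms┃    ┃         
rror handling handles┃━━━━━━━━━━━━━━
                     ┃              
                     ┃──────────────
                     ┃5 6 7 8 9     
                     ┃   L          


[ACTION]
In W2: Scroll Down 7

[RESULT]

                                    
━━━━━━━━━━━━━━━━━━━━━━━━━━┓         
━━━━━━━━━━━━━━━━━━━━━┓    ┃         
TabContainer         ┃────┨         
─────────────────────┨    ┃         
outline.md]│ debug.lo┃    ┃         
─────────────────────┃    ┃         
rror handling handles┃    ┃         
                     ┃    ┃         
                     ┃    ┃         
                     ┃    ┃         
                     ┃    ┃         
                     ┃    ┃         
                     ┃    ┃         
                     ┃━━━━━━━━━━━━━━
                     ┃              
                     ┃──────────────
                     ┃5 6 7 8 9     
                     ┃   L          


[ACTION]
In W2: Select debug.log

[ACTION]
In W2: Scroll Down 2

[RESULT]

                                    
━━━━━━━━━━━━━━━━━━━━━━━━━━┓         
━━━━━━━━━━━━━━━━━━━━━┓    ┃         
TabContainer         ┃────┨         
─────────────────────┨    ┃         
outline.md │[debug.lo┃    ┃         
─────────────────────┃    ┃         
024-01-15 00:00:14.84┃    ┃         
024-01-15 00:00:15.89┃    ┃         
024-01-15 00:00:18.18┃    ┃         
024-01-15 00:00:19.17┃    ┃         
                     ┃    ┃         
                     ┃    ┃         
                     ┃    ┃         
                     ┃━━━━━━━━━━━━━━
                     ┃              
                     ┃──────────────
                     ┃5 6 7 8 9     
                     ┃   L          


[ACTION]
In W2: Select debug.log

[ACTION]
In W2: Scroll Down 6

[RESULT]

                                    
━━━━━━━━━━━━━━━━━━━━━━━━━━┓         
━━━━━━━━━━━━━━━━━━━━━┓    ┃         
TabContainer         ┃────┨         
─────────────────────┨    ┃         
outline.md │[debug.lo┃    ┃         
─────────────────────┃    ┃         
024-01-15 00:00:19.17┃    ┃         
                     ┃    ┃         
                     ┃    ┃         
                     ┃    ┃         
                     ┃    ┃         
                     ┃    ┃         
                     ┃    ┃         
                     ┃━━━━━━━━━━━━━━
                     ┃              
                     ┃──────────────
                     ┃5 6 7 8 9     
                     ┃   L          


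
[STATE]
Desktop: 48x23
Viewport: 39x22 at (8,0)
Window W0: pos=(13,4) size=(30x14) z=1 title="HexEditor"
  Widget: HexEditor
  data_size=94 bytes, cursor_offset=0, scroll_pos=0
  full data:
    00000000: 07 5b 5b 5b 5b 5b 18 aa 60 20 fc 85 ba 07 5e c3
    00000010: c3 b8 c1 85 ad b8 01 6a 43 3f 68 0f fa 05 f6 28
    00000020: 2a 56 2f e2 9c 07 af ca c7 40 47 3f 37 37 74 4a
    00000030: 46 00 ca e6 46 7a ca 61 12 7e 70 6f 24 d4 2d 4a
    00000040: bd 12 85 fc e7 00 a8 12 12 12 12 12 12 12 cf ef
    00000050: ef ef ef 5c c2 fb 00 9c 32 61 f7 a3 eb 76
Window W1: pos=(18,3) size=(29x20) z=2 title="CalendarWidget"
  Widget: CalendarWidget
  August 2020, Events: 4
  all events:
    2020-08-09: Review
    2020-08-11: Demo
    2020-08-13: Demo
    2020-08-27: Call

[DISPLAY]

                                       
                                       
                                       
          ┏━━━━━━━━━━━━━━━━━━━━━━━━━━━┓
     ┏━━━━┃ CalendarWidget            ┃
     ┃ Hex┠───────────────────────────┨
     ┠────┃        August 2020        ┃
     ┃0000┃Mo Tu We Th Fr Sa Su       ┃
     ┃0000┃                1  2       ┃
     ┃0000┃ 3  4  5  6  7  8  9*      ┃
     ┃0000┃10 11* 12 13* 14 15 16     ┃
     ┃0000┃17 18 19 20 21 22 23       ┃
     ┃0000┃24 25 26 27* 28 29 30      ┃
     ┃    ┃31                         ┃
     ┃    ┃                           ┃
     ┃    ┃                           ┃
     ┃    ┃                           ┃
     ┗━━━━┃                           ┃
          ┃                           ┃
          ┃                           ┃
          ┃                           ┃
          ┃                           ┃


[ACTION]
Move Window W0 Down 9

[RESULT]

                                       
                                       
                                       
          ┏━━━━━━━━━━━━━━━━━━━━━━━━━━━┓
          ┃ CalendarWidget            ┃
          ┠───────────────────────────┨
          ┃        August 2020        ┃
          ┃Mo Tu We Th Fr Sa Su       ┃
          ┃                1  2       ┃
     ┏━━━━┃ 3  4  5  6  7  8  9*      ┃
     ┃ Hex┃10 11* 12 13* 14 15 16     ┃
     ┠────┃17 18 19 20 21 22 23       ┃
     ┃0000┃24 25 26 27* 28 29 30      ┃
     ┃0000┃31                         ┃
     ┃0000┃                           ┃
     ┃0000┃                           ┃
     ┃0000┃                           ┃
     ┃0000┃                           ┃
     ┃    ┃                           ┃
     ┃    ┃                           ┃
     ┃    ┃                           ┃
     ┃    ┃                           ┃


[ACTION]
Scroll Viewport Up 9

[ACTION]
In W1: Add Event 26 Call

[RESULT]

                                       
                                       
                                       
          ┏━━━━━━━━━━━━━━━━━━━━━━━━━━━┓
          ┃ CalendarWidget            ┃
          ┠───────────────────────────┨
          ┃        August 2020        ┃
          ┃Mo Tu We Th Fr Sa Su       ┃
          ┃                1  2       ┃
     ┏━━━━┃ 3  4  5  6  7  8  9*      ┃
     ┃ Hex┃10 11* 12 13* 14 15 16     ┃
     ┠────┃17 18 19 20 21 22 23       ┃
     ┃0000┃24 25 26* 27* 28 29 30     ┃
     ┃0000┃31                         ┃
     ┃0000┃                           ┃
     ┃0000┃                           ┃
     ┃0000┃                           ┃
     ┃0000┃                           ┃
     ┃    ┃                           ┃
     ┃    ┃                           ┃
     ┃    ┃                           ┃
     ┃    ┃                           ┃


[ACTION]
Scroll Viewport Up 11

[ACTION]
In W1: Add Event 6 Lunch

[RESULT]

                                       
                                       
                                       
          ┏━━━━━━━━━━━━━━━━━━━━━━━━━━━┓
          ┃ CalendarWidget            ┃
          ┠───────────────────────────┨
          ┃        August 2020        ┃
          ┃Mo Tu We Th Fr Sa Su       ┃
          ┃                1  2       ┃
     ┏━━━━┃ 3  4  5  6*  7  8  9*     ┃
     ┃ Hex┃10 11* 12 13* 14 15 16     ┃
     ┠────┃17 18 19 20 21 22 23       ┃
     ┃0000┃24 25 26* 27* 28 29 30     ┃
     ┃0000┃31                         ┃
     ┃0000┃                           ┃
     ┃0000┃                           ┃
     ┃0000┃                           ┃
     ┃0000┃                           ┃
     ┃    ┃                           ┃
     ┃    ┃                           ┃
     ┃    ┃                           ┃
     ┃    ┃                           ┃


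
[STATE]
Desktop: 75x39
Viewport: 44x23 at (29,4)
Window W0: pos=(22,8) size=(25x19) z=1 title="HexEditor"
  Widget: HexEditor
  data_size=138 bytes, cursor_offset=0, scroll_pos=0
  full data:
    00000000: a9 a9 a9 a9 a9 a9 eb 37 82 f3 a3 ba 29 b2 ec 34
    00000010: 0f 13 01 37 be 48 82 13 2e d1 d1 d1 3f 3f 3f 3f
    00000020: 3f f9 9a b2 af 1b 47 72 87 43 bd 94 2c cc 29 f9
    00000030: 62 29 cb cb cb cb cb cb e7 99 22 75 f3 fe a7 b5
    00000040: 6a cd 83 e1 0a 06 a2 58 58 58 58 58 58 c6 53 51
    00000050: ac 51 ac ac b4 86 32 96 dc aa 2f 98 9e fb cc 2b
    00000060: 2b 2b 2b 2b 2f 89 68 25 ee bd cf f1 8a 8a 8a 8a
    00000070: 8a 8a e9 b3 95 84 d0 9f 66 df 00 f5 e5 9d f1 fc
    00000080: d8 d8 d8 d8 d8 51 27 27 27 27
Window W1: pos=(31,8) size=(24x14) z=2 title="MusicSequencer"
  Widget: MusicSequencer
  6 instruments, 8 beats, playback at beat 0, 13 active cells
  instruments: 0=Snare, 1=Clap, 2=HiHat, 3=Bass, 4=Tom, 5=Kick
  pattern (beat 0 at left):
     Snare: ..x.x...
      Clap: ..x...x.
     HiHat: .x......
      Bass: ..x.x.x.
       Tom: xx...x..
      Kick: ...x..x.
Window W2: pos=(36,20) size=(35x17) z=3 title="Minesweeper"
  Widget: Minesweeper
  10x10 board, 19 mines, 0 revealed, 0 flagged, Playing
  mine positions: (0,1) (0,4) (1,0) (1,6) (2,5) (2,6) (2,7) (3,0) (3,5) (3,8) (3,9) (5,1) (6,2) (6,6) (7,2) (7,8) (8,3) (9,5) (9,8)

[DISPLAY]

                                            
                                            
                                            
                                            
━━┏━━━━━━━━━━━━━━━━━━━━━━┓                  
it┃ MusicSequencer       ┃                  
──┠──────────────────────┨                  
00┃      ▼1234567        ┃                  
10┃ Snare··█·█···        ┃                  
20┃  Clap··█···█·        ┃                  
30┃ HiHat·█······        ┃                  
40┃  Bass··█·█·█·        ┃                  
50┃   Tom██···█··        ┃                  
60┃  Kick···█··█·        ┃                  
70┃                      ┃                  
80┃                      ┃                  
  ┃    ┏━━━━━━━━━━━━━━━━━━━━━━━━━━━━━━━━━┓  
  ┗━━━━┃ Minesweeper                     ┃  
       ┠─────────────────────────────────┨  
       ┃■■■■■■■■■■                       ┃  
       ┃■■■■■■■■■■                       ┃  
       ┃■■■■■■■■■■                       ┃  
━━━━━━━┃■■■■■■■■■■                       ┃  


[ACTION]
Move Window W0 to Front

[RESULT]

                                            
                                            
                                            
                                            
━━━━━━━━━━━━━━━━━┓━━━━━━━┓                  
itor             ┃       ┃                  
─────────────────┨───────┨                  
00  A9 a9 a9 a9 a┃       ┃                  
10  0f 13 01 37 b┃       ┃                  
20  3f f9 9a b2 a┃       ┃                  
30  62 29 cb cb c┃       ┃                  
40  6a cd 83 e1 0┃       ┃                  
50  ac 51 ac ac b┃       ┃                  
60  2b 2b 2b 2b 2┃       ┃                  
70  8a 8a e9 b3 9┃       ┃                  
80  d8 d8 d8 d8 d┃       ┃                  
                 ┃━━━━━━━━━━━━━━━━━━━━━━━┓  
                 ┃er                     ┃  
                 ┃───────────────────────┨  
                 ┃                       ┃  
                 ┃                       ┃  
                 ┃                       ┃  
━━━━━━━━━━━━━━━━━┛                       ┃  


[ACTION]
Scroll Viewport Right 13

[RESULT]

                                            
                                            
                                            
                                            
━━━━━━━━━━━━━━━┓━━━━━━━┓                    
or             ┃       ┃                    
───────────────┨───────┨                    
  A9 a9 a9 a9 a┃       ┃                    
  0f 13 01 37 b┃       ┃                    
  3f f9 9a b2 a┃       ┃                    
  62 29 cb cb c┃       ┃                    
  6a cd 83 e1 0┃       ┃                    
  ac 51 ac ac b┃       ┃                    
  2b 2b 2b 2b 2┃       ┃                    
  8a 8a e9 b3 9┃       ┃                    
  d8 d8 d8 d8 d┃       ┃                    
               ┃━━━━━━━━━━━━━━━━━━━━━━━┓    
               ┃er                     ┃    
               ┃───────────────────────┨    
               ┃                       ┃    
               ┃                       ┃    
               ┃                       ┃    
━━━━━━━━━━━━━━━┛                       ┃    


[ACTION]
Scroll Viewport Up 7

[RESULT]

                                            
                                            
                                            
                                            
                                            
                                            
                                            
                                            
━━━━━━━━━━━━━━━┓━━━━━━━┓                    
or             ┃       ┃                    
───────────────┨───────┨                    
  A9 a9 a9 a9 a┃       ┃                    
  0f 13 01 37 b┃       ┃                    
  3f f9 9a b2 a┃       ┃                    
  62 29 cb cb c┃       ┃                    
  6a cd 83 e1 0┃       ┃                    
  ac 51 ac ac b┃       ┃                    
  2b 2b 2b 2b 2┃       ┃                    
  8a 8a e9 b3 9┃       ┃                    
  d8 d8 d8 d8 d┃       ┃                    
               ┃━━━━━━━━━━━━━━━━━━━━━━━┓    
               ┃er                     ┃    
               ┃───────────────────────┨    


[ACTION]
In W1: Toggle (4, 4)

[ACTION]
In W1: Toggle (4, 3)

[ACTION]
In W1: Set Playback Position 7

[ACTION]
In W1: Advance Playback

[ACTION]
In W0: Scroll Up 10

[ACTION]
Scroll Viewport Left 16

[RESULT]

                                            
                                            
                                            
                                            
                                            
                                            
                                            
                                            
       ┏━━━━━━━━━━━━━━━━━━━━━━━┓━━━━━━━┓    
       ┃ HexEditor             ┃       ┃    
       ┠───────────────────────┨───────┨    
       ┃00000000  A9 a9 a9 a9 a┃       ┃    
       ┃00000010  0f 13 01 37 b┃       ┃    
       ┃00000020  3f f9 9a b2 a┃       ┃    
       ┃00000030  62 29 cb cb c┃       ┃    
       ┃00000040  6a cd 83 e1 0┃       ┃    
       ┃00000050  ac 51 ac ac b┃       ┃    
       ┃00000060  2b 2b 2b 2b 2┃       ┃    
       ┃00000070  8a 8a e9 b3 9┃       ┃    
       ┃00000080  d8 d8 d8 d8 d┃       ┃    
       ┃                       ┃━━━━━━━━━━━━
       ┃                       ┃er          
       ┃                       ┃────────────
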